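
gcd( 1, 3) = 1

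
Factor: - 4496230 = -2^1*5^1*521^1*863^1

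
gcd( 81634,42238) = 98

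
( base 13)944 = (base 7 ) 4412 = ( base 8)3051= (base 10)1577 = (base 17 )57D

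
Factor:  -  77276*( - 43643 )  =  2^2*19^1*2297^1* 19319^1=3372556468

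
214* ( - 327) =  - 69978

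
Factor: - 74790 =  - 2^1*3^3*5^1*277^1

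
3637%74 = 11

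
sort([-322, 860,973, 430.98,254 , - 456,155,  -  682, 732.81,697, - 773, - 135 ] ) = [ - 773 , - 682, - 456,- 322, - 135, 155, 254, 430.98,697, 732.81,  860, 973 ] 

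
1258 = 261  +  997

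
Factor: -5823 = -3^2 * 647^1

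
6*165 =990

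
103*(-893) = -91979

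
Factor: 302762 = 2^1  *151381^1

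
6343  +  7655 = 13998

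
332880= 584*570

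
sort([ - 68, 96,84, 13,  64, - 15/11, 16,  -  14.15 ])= [  -  68,  -  14.15, - 15/11, 13, 16 , 64 , 84,96] 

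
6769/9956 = 6769/9956  =  0.68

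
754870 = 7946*95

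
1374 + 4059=5433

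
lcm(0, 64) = 0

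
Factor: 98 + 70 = 2^3*3^1 * 7^1 = 168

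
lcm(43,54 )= 2322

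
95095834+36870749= 131966583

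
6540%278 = 146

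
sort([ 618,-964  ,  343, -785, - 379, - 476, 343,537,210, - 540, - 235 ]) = [ -964, - 785, - 540, - 476, - 379, - 235,  210,343,343,537, 618] 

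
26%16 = 10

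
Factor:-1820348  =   - 2^2*571^1 * 797^1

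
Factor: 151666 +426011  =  3^1*17^1*47^1* 241^1  =  577677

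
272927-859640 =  - 586713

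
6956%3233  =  490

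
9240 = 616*15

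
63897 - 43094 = 20803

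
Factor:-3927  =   - 3^1 * 7^1*11^1  *17^1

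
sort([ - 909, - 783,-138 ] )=[-909,-783, - 138] 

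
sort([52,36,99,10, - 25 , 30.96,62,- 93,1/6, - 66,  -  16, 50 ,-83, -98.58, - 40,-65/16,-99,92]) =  [ - 99,-98.58, - 93, - 83,-66,-40, - 25 ,-16, - 65/16,1/6,10,30.96,36,50,52,62, 92,99 ]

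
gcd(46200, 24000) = 600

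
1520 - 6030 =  - 4510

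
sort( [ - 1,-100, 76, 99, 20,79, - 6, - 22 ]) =[ - 100 ,  -  22, - 6, - 1,  20, 76,79, 99 ]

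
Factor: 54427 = 37^1*1471^1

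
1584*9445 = 14960880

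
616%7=0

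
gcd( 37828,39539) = 1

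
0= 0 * 2550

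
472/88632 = 59/11079 = 0.01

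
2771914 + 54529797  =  57301711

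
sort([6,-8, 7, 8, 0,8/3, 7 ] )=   [ - 8, 0,8/3 , 6 , 7, 7, 8 ] 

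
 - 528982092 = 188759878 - 717741970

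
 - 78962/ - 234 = 3037/9 = 337.44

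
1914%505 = 399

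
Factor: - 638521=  -13^1*49117^1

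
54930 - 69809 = -14879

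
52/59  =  52/59 = 0.88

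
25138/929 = 25138/929 = 27.06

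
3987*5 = 19935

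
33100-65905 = - 32805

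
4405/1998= 4405/1998= 2.20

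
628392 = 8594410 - 7966018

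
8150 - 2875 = 5275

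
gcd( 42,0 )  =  42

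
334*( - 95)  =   - 31730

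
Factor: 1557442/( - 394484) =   -  778721/197242 = - 2^( - 1 )*167^1*4663^1 *98621^ (-1)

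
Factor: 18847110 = 2^1*3^1*5^1 * 647^1* 971^1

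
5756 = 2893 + 2863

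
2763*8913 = 24626619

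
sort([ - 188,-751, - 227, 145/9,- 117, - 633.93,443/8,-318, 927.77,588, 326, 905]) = [ - 751, - 633.93, - 318, - 227, - 188,-117  ,  145/9,443/8, 326, 588, 905, 927.77 ] 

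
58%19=1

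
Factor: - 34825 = -5^2*7^1 * 199^1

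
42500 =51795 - 9295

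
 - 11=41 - 52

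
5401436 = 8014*674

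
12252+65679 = 77931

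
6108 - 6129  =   - 21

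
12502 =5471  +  7031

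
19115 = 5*3823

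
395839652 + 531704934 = 927544586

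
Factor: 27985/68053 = 5^1*29^1*193^1*68053^(  -  1)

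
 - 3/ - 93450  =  1/31150 = 0.00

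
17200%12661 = 4539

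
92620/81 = 1143 + 37/81 = 1143.46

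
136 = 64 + 72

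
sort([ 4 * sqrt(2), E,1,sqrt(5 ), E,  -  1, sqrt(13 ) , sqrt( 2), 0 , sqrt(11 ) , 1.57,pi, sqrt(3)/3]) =[  -  1,0, sqrt( 3)/3,  1 , sqrt(2 ),1.57,sqrt( 5 ),E,E,pi,sqrt( 11 ),  sqrt( 13 ), 4*sqrt(2 )]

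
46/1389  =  46/1389 = 0.03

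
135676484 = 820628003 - 684951519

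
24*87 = 2088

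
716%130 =66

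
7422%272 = 78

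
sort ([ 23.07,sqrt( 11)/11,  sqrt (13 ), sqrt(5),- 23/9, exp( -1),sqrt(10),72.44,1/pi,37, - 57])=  [ - 57, - 23/9,sqrt(11)/11, 1/pi, exp( - 1),sqrt( 5),sqrt (10),sqrt( 13),23.07,  37,72.44 ]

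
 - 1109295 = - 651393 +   -  457902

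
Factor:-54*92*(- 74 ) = 2^4*3^3*23^1 * 37^1= 367632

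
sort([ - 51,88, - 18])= [ - 51, - 18,88]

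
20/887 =20/887 = 0.02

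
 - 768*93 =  - 71424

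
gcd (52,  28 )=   4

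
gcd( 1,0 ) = 1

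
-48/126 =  - 1 + 13/21=-0.38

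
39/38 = 1+ 1/38 = 1.03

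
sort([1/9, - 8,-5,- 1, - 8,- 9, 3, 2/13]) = [ - 9 ,-8, - 8,-5 , - 1, 1/9,2/13 , 3]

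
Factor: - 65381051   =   - 29^1 * 149^1*15131^1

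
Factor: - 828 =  - 2^2*3^2*23^1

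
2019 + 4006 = 6025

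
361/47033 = 361/47033= 0.01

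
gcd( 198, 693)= 99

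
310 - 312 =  - 2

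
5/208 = 5/208 = 0.02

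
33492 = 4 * 8373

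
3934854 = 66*59619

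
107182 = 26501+80681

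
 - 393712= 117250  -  510962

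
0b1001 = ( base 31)9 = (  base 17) 9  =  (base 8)11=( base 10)9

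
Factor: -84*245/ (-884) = 5145/221=3^1*5^1*7^3*13^(  -  1 )*17^( - 1 )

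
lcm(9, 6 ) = 18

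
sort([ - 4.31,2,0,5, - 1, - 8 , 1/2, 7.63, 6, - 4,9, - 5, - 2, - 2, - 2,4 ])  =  [-8, - 5,-4.31 ,-4,-2, - 2, - 2, - 1 , 0,1/2, 2, 4,5, 6,  7.63, 9]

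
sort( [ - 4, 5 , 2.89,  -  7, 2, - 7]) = [ - 7,- 7,  -  4, 2,2.89 , 5] 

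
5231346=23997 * 218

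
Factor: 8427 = 3^1*53^2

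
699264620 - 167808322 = 531456298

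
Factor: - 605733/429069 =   -  201911/143023  =  -89^( - 1)*1607^( - 1)*201911^1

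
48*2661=127728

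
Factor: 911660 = 2^2*5^1*79^1*577^1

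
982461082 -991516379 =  - 9055297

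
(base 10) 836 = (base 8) 1504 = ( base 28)11o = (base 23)1d8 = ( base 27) 13Q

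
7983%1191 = 837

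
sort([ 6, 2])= [ 2,6]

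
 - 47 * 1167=  -  54849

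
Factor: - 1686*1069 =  - 2^1*3^1*281^1*1069^1 = - 1802334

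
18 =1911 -1893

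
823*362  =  297926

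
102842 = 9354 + 93488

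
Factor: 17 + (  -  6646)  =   - 7^1 *947^1 = - 6629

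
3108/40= 777/10 = 77.70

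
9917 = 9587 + 330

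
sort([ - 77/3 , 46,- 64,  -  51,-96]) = [- 96  , - 64, - 51, - 77/3, 46] 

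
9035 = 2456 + 6579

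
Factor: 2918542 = 2^1*11^1*132661^1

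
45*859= 38655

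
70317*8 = 562536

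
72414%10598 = 8826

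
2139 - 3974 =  - 1835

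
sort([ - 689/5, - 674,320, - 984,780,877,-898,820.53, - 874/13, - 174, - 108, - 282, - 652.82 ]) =[ - 984, - 898,  -  674, - 652.82, - 282, - 174, - 689/5, - 108, - 874/13,320,780,  820.53, 877] 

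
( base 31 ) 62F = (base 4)1123103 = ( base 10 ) 5843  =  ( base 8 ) 13323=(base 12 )346B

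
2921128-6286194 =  - 3365066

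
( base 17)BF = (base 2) 11001010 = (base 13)127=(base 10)202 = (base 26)7K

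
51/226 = 51/226 = 0.23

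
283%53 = 18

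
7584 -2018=5566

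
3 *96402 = 289206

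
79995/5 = 15999 = 15999.00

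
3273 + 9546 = 12819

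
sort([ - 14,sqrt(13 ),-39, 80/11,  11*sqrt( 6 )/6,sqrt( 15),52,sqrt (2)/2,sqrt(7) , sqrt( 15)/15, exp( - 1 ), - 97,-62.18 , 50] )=[ - 97, -62.18,-39, -14 , sqrt(15 ) /15, exp(-1 ),sqrt( 2 )/2,sqrt(7),sqrt(13 ),sqrt(15),11*sqrt( 6)/6 , 80/11, 50,52 ] 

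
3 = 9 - 6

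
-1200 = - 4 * 300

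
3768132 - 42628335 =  - 38860203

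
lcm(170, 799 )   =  7990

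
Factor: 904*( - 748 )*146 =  - 98724032 = -2^6*11^1*17^1*73^1*113^1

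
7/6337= 7/6337=0.00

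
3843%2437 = 1406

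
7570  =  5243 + 2327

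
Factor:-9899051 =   -  491^1 * 20161^1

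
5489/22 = 249 + 1/2  =  249.50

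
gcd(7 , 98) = 7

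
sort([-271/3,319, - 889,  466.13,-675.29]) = [ - 889,-675.29, - 271/3,319,466.13]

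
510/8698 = 255/4349 = 0.06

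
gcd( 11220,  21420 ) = 1020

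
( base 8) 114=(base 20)3g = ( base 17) 48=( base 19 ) 40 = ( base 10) 76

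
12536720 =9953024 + 2583696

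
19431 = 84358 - 64927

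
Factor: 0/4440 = 0^1 = 0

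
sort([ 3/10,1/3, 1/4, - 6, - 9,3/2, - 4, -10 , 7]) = [-10 , - 9, - 6, - 4, 1/4 , 3/10,  1/3 , 3/2,7] 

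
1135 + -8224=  - 7089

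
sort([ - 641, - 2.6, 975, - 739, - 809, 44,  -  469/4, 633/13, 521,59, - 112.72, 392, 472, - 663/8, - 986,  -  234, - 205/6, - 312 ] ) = [ - 986, - 809, - 739,-641,-312,-234, - 469/4, - 112.72, - 663/8, - 205/6,-2.6, 44, 633/13,59,392, 472, 521,975]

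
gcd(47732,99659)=1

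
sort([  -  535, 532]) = [ - 535,532 ]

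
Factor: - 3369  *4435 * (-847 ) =12655463205 = 3^1*5^1 * 7^1*11^2*887^1 * 1123^1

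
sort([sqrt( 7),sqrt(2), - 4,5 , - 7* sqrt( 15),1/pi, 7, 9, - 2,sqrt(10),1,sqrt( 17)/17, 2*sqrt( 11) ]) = [ - 7*sqrt( 15), - 4, - 2, sqrt( 17) /17,1/pi,  1,sqrt (2 ), sqrt(7),sqrt( 10), 5 , 2 * sqrt (11), 7,9] 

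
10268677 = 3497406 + 6771271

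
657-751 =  - 94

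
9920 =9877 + 43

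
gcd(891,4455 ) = 891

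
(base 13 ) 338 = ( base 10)554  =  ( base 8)1052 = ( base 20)17E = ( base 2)1000101010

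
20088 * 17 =341496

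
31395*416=13060320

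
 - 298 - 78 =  - 376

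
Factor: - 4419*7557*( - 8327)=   278075027241 = 3^3 * 11^2*229^1*491^1*757^1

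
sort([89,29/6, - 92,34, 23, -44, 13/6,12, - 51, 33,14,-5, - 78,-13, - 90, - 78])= [ - 92, - 90, - 78,  -  78,-51, - 44, - 13, - 5 , 13/6,29/6,12,14,23, 33, 34, 89 ]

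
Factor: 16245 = 3^2*5^1*19^2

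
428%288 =140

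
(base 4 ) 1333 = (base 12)A7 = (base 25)52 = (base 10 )127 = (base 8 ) 177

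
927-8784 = - 7857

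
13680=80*171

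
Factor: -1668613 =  - 647^1*2579^1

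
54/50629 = 54/50629=   0.00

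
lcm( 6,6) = 6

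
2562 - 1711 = 851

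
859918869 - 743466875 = 116451994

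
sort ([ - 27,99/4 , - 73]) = [ - 73,-27, 99/4]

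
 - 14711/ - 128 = 114 + 119/128 = 114.93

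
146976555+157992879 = 304969434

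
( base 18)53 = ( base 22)45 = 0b1011101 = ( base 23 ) 41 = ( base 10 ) 93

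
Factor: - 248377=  - 23^1*10799^1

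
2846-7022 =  - 4176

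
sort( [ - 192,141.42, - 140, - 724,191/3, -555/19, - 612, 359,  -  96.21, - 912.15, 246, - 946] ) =[ - 946, - 912.15, -724, - 612,  -  192, - 140,  -  96.21,-555/19, 191/3, 141.42 , 246, 359]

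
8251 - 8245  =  6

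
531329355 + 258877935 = 790207290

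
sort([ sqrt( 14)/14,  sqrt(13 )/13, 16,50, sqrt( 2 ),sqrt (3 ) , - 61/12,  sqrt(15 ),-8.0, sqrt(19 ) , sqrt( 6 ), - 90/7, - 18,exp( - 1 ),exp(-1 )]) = [ - 18, - 90/7,-8.0, -61/12, sqrt( 14)/14,sqrt( 13)/13, exp( - 1 ),exp ( - 1),sqrt( 2 ),sqrt(3 ),sqrt( 6),sqrt( 15), sqrt(19 ), 16,50] 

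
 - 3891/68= -58+53/68 =- 57.22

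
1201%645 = 556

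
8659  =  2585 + 6074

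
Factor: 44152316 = 2^2*13^1*849083^1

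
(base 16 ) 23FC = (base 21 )KIE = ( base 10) 9212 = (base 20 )130C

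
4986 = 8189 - 3203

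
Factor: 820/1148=5/7 = 5^1*7^( - 1) 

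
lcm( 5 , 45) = 45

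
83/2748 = 83/2748 = 0.03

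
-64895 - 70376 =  - 135271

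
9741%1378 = 95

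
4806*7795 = 37462770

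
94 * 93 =8742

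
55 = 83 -28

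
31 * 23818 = 738358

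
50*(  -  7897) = -394850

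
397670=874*455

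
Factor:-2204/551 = -2^2 = - 4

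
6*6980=41880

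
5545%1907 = 1731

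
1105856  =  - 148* ( -7472)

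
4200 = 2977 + 1223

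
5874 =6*979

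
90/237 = 30/79 = 0.38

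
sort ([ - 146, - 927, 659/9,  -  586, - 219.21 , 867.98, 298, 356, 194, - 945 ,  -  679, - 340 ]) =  [  -  945,-927, - 679 , - 586 , - 340,- 219.21, - 146,659/9, 194,298 , 356, 867.98]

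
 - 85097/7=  - 85097/7= -12156.71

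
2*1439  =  2878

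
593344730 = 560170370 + 33174360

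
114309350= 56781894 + 57527456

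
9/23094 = 1/2566 = 0.00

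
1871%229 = 39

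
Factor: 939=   3^1*313^1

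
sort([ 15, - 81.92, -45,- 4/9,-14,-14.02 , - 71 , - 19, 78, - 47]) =[ -81.92 , -71, - 47,-45,  -  19,-14.02, - 14, -4/9, 15, 78] 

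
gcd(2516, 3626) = 74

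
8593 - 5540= 3053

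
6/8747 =6/8747 = 0.00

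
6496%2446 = 1604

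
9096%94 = 72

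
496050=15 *33070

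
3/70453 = 3/70453 =0.00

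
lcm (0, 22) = 0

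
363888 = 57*6384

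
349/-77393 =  - 349/77393 = -  0.00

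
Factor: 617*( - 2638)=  - 1627646 = - 2^1*617^1*1319^1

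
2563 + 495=3058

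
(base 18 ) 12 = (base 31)K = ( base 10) 20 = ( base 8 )24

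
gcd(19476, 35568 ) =36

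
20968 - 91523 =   -  70555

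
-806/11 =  - 74+8/11 = -  73.27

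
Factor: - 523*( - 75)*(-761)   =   - 3^1*5^2*523^1*761^1 = -  29850225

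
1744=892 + 852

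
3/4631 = 3/4631 =0.00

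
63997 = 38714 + 25283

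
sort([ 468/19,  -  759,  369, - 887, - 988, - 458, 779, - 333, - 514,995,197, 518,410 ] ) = [  -  988, - 887  ,  -  759,- 514, - 458, - 333, 468/19, 197, 369, 410 , 518, 779, 995]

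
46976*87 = 4086912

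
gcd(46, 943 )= 23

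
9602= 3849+5753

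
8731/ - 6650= - 8731/6650=- 1.31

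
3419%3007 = 412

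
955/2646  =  955/2646 = 0.36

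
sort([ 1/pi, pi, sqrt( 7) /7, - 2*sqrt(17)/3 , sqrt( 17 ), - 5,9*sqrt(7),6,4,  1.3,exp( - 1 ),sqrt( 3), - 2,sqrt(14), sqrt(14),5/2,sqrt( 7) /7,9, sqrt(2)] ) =[ - 5, - 2*sqrt( 17)/3, - 2, 1/pi,exp( -1),sqrt ( 7 )/7,sqrt( 7) /7,1.3,  sqrt( 2 ), sqrt( 3),5/2,pi,sqrt(14),sqrt( 14 ),4 , sqrt(17)  ,  6, 9,  9*sqrt( 7) ]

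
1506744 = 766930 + 739814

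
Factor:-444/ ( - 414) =74/69 =2^1*3^( - 1)*23^( - 1)*37^1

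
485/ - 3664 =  - 485/3664  =  - 0.13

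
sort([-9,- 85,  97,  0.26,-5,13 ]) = [-85,-9 ,-5, 0.26, 13, 97 ]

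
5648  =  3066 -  - 2582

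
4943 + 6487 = 11430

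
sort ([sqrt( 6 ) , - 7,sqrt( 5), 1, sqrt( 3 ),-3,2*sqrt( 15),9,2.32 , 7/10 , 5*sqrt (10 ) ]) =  [ - 7, - 3 , 7/10,1,  sqrt( 3),sqrt( 5 ),2.32,  sqrt( 6 ) , 2 * sqrt(15), 9,5*sqrt( 10 )] 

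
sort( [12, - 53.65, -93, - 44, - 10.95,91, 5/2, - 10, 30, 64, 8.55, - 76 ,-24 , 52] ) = [ - 93,-76,-53.65,- 44,-24,-10.95 ,-10, 5/2,8.55,12,  30,52,64  ,  91] 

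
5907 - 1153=4754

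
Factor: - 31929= - 3^1*29^1 * 367^1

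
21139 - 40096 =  - 18957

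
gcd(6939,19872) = 27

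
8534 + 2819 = 11353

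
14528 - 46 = 14482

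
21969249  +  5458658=27427907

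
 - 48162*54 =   -  2600748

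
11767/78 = 11767/78 = 150.86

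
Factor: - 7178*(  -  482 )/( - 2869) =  - 3459796/2869 = -2^2*19^( - 1)*37^1*97^1*151^( - 1)*241^1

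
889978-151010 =738968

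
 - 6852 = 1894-8746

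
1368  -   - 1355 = 2723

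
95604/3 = 31868  =  31868.00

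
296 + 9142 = 9438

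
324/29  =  324/29 = 11.17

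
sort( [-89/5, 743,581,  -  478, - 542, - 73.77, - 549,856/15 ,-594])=[ - 594, - 549,-542, - 478, - 73.77,-89/5,856/15,581,743]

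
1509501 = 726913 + 782588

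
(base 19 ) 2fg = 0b1111111111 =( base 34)U3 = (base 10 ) 1023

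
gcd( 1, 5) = 1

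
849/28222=849/28222 = 0.03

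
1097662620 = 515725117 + 581937503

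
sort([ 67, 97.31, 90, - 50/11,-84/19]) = [ - 50/11, - 84/19,67, 90, 97.31] 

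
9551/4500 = 2 + 551/4500 = 2.12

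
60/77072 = 15/19268 = 0.00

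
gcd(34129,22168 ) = 1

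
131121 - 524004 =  - 392883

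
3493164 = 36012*97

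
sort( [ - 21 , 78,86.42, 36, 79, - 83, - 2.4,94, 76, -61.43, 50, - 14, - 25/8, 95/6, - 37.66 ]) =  [ - 83,  -  61.43,-37.66, - 21, - 14, - 25/8, - 2.4, 95/6, 36, 50, 76,78, 79,86.42,  94 ]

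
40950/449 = 91 + 91/449 = 91.20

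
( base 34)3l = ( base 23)58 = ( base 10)123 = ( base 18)6F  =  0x7B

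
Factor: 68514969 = 3^1*19^1*1202017^1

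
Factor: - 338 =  - 2^1* 13^2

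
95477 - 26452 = 69025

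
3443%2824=619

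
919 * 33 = 30327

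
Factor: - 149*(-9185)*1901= 2601642065 =5^1*11^1*149^1*167^1 *1901^1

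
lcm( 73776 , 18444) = 73776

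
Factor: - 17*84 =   -  1428  =  - 2^2*3^1*7^1*17^1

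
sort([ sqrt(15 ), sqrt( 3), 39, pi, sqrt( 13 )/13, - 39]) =[ - 39, sqrt( 13 ) /13,sqrt( 3), pi,sqrt (15 ),39 ]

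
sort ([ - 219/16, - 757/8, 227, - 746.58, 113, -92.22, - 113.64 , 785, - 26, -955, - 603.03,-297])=[ - 955, - 746.58, - 603.03, - 297 , - 113.64,  -  757/8, - 92.22, - 26 , - 219/16, 113,227,785 ] 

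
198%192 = 6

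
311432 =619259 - 307827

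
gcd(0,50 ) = 50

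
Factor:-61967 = - 61967^1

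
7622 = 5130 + 2492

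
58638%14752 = 14382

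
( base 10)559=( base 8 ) 1057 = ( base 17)1FF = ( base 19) 1A8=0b1000101111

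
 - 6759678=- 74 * 91347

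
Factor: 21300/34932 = 5^2 *41^ ( - 1) = 25/41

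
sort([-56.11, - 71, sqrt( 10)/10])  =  [ - 71, -56.11, sqrt(  10 ) /10 ]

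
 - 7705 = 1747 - 9452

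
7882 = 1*7882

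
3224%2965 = 259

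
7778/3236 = 3889/1618 = 2.40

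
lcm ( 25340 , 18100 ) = 126700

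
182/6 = 30 + 1/3=30.33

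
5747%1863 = 158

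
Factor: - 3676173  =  -3^1*103^1 *11897^1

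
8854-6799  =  2055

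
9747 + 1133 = 10880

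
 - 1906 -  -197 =-1709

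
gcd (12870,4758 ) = 78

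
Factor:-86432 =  - 2^5*37^1*73^1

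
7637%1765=577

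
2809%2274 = 535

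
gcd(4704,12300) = 12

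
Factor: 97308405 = 3^3*5^1*19^1*59^1*643^1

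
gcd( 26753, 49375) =1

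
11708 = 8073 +3635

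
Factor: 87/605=3^1*5^(-1 ) * 11^( - 2)*29^1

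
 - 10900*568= -6191200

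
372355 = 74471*5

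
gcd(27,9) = 9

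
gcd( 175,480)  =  5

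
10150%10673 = 10150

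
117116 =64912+52204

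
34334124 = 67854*506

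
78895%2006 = 661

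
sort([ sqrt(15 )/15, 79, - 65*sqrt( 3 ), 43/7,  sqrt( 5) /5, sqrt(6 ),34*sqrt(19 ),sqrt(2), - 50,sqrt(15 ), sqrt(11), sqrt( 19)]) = [ - 65*sqrt( 3), - 50, sqrt ( 15)/15,sqrt(5 )/5 , sqrt(2), sqrt(6 ),sqrt( 11), sqrt(15 ),sqrt( 19 ),43/7, 79,34*sqrt (19 )] 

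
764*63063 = 48180132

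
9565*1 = 9565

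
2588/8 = 323  +  1/2 = 323.50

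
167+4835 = 5002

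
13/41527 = 13/41527 = 0.00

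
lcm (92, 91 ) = 8372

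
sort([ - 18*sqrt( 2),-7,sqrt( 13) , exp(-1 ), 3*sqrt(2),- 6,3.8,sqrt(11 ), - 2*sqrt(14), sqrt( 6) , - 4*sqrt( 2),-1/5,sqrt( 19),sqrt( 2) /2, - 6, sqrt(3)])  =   [ - 18*sqrt(2),-2 * sqrt( 14),  -  7, - 6, - 6,  -  4*sqrt(2), -1/5,exp(-1),sqrt( 2) /2 , sqrt(3),sqrt( 6), sqrt( 11), sqrt( 13 ),3.8,3*sqrt( 2 ),sqrt( 19) ]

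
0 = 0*896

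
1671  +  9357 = 11028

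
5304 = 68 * 78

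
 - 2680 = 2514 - 5194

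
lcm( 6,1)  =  6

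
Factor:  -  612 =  - 2^2*3^2*17^1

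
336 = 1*336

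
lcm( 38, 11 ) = 418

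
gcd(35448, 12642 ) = 42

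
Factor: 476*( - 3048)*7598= - 2^6 * 3^1*7^1*17^1*29^1* 127^1*131^1 = - 11023543104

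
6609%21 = 15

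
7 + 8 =15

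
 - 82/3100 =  - 1 + 1509/1550 = - 0.03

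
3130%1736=1394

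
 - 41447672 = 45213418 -86661090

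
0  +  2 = 2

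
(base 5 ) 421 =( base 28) 3R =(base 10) 111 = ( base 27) 43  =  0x6F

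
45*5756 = 259020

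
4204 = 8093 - 3889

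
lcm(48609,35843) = 3548457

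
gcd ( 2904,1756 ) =4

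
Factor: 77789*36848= 2866369072= 2^4 *7^2*47^1*107^1*727^1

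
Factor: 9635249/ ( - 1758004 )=-2^( - 2)*13^1 * 17^( -1)*103^( - 1 ) *233^1*251^ (- 1 ) * 3181^1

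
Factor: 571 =571^1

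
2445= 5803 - 3358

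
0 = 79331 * 0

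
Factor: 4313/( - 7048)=- 2^(-3 )*19^1*227^1 * 881^( - 1 ) 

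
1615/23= 70 + 5/23 = 70.22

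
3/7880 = 3/7880 = 0.00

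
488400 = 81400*6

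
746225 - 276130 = 470095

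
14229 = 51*279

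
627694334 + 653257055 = 1280951389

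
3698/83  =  44  +  46/83 =44.55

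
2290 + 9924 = 12214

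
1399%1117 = 282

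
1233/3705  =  411/1235=0.33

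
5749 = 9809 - 4060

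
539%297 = 242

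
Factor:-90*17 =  - 1530 = - 2^1*3^2*5^1*17^1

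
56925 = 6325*9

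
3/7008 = 1/2336 = 0.00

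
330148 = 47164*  7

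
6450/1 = 6450 = 6450.00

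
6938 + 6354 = 13292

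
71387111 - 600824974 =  - 529437863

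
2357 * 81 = 190917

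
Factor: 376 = 2^3*47^1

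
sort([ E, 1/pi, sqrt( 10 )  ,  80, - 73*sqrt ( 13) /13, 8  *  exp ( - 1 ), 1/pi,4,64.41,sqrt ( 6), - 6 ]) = [ - 73 * sqrt(13)/13, - 6 , 1/pi, 1/pi,  sqrt( 6 ), E,8  *exp ( - 1), sqrt(10 ) , 4, 64.41,80] 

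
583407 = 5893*99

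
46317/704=46317/704  =  65.79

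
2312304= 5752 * 402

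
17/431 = 17/431 = 0.04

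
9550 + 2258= 11808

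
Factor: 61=61^1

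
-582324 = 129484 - 711808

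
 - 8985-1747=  - 10732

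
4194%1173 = 675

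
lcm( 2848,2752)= 244928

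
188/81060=47/20265 = 0.00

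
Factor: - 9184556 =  - 2^2*17^1*31^1*4357^1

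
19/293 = 19/293  =  0.06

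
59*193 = 11387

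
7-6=1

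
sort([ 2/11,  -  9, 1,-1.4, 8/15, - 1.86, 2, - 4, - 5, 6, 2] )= [ - 9, - 5,-4, - 1.86,-1.4, 2/11, 8/15, 1, 2, 2, 6 ] 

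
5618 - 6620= - 1002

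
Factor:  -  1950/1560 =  - 5/4 = - 2^( - 2)*5^1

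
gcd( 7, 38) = 1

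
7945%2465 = 550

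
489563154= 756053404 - 266490250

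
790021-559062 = 230959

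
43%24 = 19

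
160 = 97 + 63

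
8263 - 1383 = 6880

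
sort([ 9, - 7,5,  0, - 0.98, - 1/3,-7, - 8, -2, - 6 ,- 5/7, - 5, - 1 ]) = [ - 8, - 7,-7, - 6, - 5, - 2, - 1, - 0.98, - 5/7,  -  1/3 , 0, 5, 9 ]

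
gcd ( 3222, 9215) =1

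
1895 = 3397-1502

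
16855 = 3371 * 5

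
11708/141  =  83+5/141= 83.04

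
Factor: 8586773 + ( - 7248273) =1338500 = 2^2 * 5^3*2677^1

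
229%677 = 229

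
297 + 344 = 641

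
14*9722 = 136108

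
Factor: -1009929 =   -  3^1*336643^1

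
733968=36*20388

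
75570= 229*330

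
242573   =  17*14269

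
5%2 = 1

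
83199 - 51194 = 32005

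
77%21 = 14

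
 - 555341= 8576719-9132060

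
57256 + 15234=72490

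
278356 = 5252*53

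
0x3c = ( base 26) 28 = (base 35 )1P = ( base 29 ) 22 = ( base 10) 60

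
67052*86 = 5766472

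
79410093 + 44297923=123708016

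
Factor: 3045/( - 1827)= - 3^ ( - 1 )*5^1 = - 5/3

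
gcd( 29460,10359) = 3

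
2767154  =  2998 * 923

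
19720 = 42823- 23103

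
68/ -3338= - 1 + 1635/1669=- 0.02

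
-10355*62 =  -  642010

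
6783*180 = 1220940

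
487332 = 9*54148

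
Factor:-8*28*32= -7168  =  - 2^10 * 7^1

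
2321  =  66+2255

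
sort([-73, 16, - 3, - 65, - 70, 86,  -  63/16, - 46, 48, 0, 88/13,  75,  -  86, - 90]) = [ - 90, - 86 , - 73, - 70 , - 65,-46, - 63/16, - 3,  0, 88/13,16,  48, 75, 86]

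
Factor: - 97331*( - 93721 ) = 13^1 * 17^1 * 37^1*149^1*7487^1 = 9121958651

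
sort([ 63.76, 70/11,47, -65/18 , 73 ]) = [-65/18, 70/11 , 47,63.76,73]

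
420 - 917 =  - 497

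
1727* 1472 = 2542144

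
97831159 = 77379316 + 20451843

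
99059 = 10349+88710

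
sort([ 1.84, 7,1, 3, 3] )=[ 1, 1.84, 3, 3, 7] 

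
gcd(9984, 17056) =416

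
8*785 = 6280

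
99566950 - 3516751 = 96050199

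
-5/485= -1/97 =-0.01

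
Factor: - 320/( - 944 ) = 2^2*5^1 * 59^( - 1 ) = 20/59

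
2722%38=24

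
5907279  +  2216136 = 8123415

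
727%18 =7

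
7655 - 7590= 65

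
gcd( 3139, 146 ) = 73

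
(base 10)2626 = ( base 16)a42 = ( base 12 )162A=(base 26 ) 3n0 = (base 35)251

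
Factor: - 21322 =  - 2^1*7^1*1523^1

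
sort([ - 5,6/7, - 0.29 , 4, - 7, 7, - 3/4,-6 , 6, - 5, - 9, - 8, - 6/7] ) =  [ - 9, - 8,-7 , - 6, - 5,-5,- 6/7,  -  3/4, - 0.29,6/7,4,6,7 ] 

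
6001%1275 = 901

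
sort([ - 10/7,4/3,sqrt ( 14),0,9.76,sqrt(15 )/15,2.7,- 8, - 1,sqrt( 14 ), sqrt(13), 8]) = [ - 8, - 10/7, - 1,0,sqrt( 15) /15,4/3, 2.7, sqrt( 13) , sqrt( 14 ),  sqrt (14 ),8,9.76]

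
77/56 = 11/8 = 1.38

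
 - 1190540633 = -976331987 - 214208646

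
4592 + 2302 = 6894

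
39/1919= 39/1919 = 0.02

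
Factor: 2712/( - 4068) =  - 2/3 = - 2^1*3^(-1)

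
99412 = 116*857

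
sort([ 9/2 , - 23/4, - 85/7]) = [ - 85/7,- 23/4 , 9/2] 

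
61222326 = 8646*7081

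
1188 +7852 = 9040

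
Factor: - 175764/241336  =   - 2^ ( - 1)*3^1* 151^1*311^ ( - 1) = - 453/622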